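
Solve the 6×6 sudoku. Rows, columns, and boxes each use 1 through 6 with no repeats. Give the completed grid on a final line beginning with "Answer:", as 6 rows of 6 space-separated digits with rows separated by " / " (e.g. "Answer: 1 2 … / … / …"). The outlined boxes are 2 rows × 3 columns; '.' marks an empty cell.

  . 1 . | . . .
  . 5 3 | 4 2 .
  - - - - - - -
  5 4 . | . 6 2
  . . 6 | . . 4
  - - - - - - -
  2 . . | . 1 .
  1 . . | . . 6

Step 1. [r3c4∈{1,3}] across row 3, 3 lands solely at r3c4, so r3c4=3.
Step 2. [r5c4∈{5}] nothing but 5 survives at r5c4. So r5c4=5.
Step 3. [r6c2∈{3}] nothing but 3 survives at r6c2. So r6c2=3.
Step 4. [r1c6∈{3,5}] across col 6, 5 lands solely at r1c6, so r1c6=5.
Step 5. [r1c1∈{4,6}] col 1 places 4 nowhere but r1c1. So r1c1=4.
Step 6. [r6c3∈{4,5}] 5 has one home in row 6: r6c3. So r6c3=5.
Step 7. [r1c4∈{6}] r1c4 has the single candidate 6, so r1c4=6.
Step 8. [r4c2∈{2}] r4c2 has the single candidate 2 ⇒ r4c2=2.
Step 9. [r1c3∈{2}] r1c3 has the single candidate 2. So r1c3=2.
Step 10. [r4c5∈{5}] nothing but 5 survives at r4c5, so r4c5=5.
Step 11. [r4c1∈{3}] nothing but 3 survives at r4c1, so r4c1=3.
Step 12. [r5c2∈{6}] r5c2's peers cover all but 6 ⇒ r5c2=6.
Step 13. [r2c6∈{1}] nothing but 1 survives at r2c6, so r2c6=1.
Step 14. [r6c5∈{4}] r6c5's peers cover all but 4, so r6c5=4.
Step 15. [r3c3∈{1}] r3c3's peers cover all but 1. So r3c3=1.
Step 16. [r5c6∈{3}] nothing but 3 survives at r5c6, so r5c6=3.
Step 17. [r1c5∈{3}] nothing but 3 survives at r1c5, so r1c5=3.
Step 18. [r2c1∈{6}] r2c1 is down to just 6. So r2c1=6.
Step 19. [r6c4∈{2}] r6c4 is down to just 2 ⇒ r6c4=2.
Step 20. [r5c3∈{4}] r5c3 is down to just 4 ⇒ r5c3=4.
Step 21. [r4c4∈{1}] r4c4 is down to just 1 ⇒ r4c4=1.

Answer: 4 1 2 6 3 5 / 6 5 3 4 2 1 / 5 4 1 3 6 2 / 3 2 6 1 5 4 / 2 6 4 5 1 3 / 1 3 5 2 4 6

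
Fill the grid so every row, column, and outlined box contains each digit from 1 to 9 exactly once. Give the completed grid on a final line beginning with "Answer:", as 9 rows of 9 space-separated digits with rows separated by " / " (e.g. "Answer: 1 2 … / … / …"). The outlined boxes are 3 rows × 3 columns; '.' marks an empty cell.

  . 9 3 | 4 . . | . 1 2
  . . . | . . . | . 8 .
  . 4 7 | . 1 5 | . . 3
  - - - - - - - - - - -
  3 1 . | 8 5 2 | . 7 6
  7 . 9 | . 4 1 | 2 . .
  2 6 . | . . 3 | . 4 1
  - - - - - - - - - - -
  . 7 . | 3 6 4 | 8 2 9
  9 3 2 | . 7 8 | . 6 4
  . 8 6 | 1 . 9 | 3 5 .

Step 1. [r3c4∈{2,6,9}] r3c4 is the only open cell in row 3 admitting 2, so r3c4=2.
Step 2. [r2c7∈{4,5,6,7,9}] r2c7 is the only open cell in row 2 admitting 4 ⇒ r2c7=4.
Step 3. [r1c7∈{5,6,7}] r1c7 is the only open cell in col 7 admitting 7, so r1c7=7.
Step 4. [r1c1∈{5,6,8}] across row 1, 5 lands solely at r1c1, so r1c1=5.
Step 5. [r6c7∈{5,9}] across col 7, 5 lands solely at r6c7, so r6c7=5.
Step 6. [r2c3∈{1}] r2c3's peers cover all but 1 ⇒ r2c3=1.
Step 7. [r2c1∈{6}] nothing but 6 survives at r2c1, so r2c1=6.
Step 8. [r6c5∈{9}] r6c5's peers cover all but 9. So r6c5=9.
Step 9. [r3c7∈{6,9}] across row 3, 6 lands solely at r3c7, so r3c7=6.
Step 10. [r2c6∈{7}] nothing but 7 survives at r2c6, so r2c6=7.
Step 11. [r9c1∈{4}] r9c1 is down to just 4, so r9c1=4.
Step 12. [r9c9∈{7}] r9c9 is down to just 7, so r9c9=7.
Step 13. [r2c2∈{2}] r2c2's peers cover all but 2. So r2c2=2.
Step 14. [r7c3∈{5}] r7c3's peers cover all but 5 ⇒ r7c3=5.
Step 15. [r1c5∈{8}] r1c5 has the single candidate 8. So r1c5=8.
Step 16. [r4c7∈{9}] nothing but 9 survives at r4c7. So r4c7=9.
Step 17. [r5c4∈{6}] nothing but 6 survives at r5c4 ⇒ r5c4=6.
Step 18. [r9c5∈{2}] r9c5 is down to just 2 ⇒ r9c5=2.
Step 19. [r5c8∈{3}] r5c8's peers cover all but 3 ⇒ r5c8=3.
Step 20. [r3c8∈{9}] r3c8's peers cover all but 9. So r3c8=9.
Step 21. [r8c7∈{1}] r8c7 is down to just 1. So r8c7=1.
Step 22. [r5c2∈{5}] r5c2 is down to just 5 ⇒ r5c2=5.
Step 23. [r7c1∈{1}] r7c1 has the single candidate 1, so r7c1=1.
Step 24. [r6c3∈{8}] r6c3 is down to just 8 ⇒ r6c3=8.
Step 25. [r6c4∈{7}] only 7 remains possible at r6c4 ⇒ r6c4=7.
Step 26. [r5c9∈{8}] r5c9 has the single candidate 8 ⇒ r5c9=8.
Step 27. [r3c1∈{8}] r3c1 is down to just 8. So r3c1=8.
Step 28. [r2c5∈{3}] r2c5 is down to just 3. So r2c5=3.
Step 29. [r2c4∈{9}] r2c4 has the single candidate 9 ⇒ r2c4=9.
Step 30. [r8c4∈{5}] only 5 remains possible at r8c4, so r8c4=5.
Step 31. [r2c9∈{5}] r2c9 has the single candidate 5, so r2c9=5.
Step 32. [r4c3∈{4}] r4c3 has the single candidate 4. So r4c3=4.
Step 33. [r1c6∈{6}] r1c6's peers cover all but 6, so r1c6=6.

Answer: 5 9 3 4 8 6 7 1 2 / 6 2 1 9 3 7 4 8 5 / 8 4 7 2 1 5 6 9 3 / 3 1 4 8 5 2 9 7 6 / 7 5 9 6 4 1 2 3 8 / 2 6 8 7 9 3 5 4 1 / 1 7 5 3 6 4 8 2 9 / 9 3 2 5 7 8 1 6 4 / 4 8 6 1 2 9 3 5 7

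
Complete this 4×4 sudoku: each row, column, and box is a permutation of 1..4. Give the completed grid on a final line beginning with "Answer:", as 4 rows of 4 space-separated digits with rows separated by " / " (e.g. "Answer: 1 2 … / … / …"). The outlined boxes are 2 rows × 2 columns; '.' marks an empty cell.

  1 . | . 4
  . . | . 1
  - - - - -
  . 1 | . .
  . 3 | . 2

Step 1. [r1c3∈{2,3}] 3 has one home in row 1: r1c3 ⇒ r1c3=3.
Step 2. [r4c1∈{4}] r4c1 is down to just 4, so r4c1=4.
Step 3. [r2c3∈{2}] r2c3 is down to just 2, so r2c3=2.
Step 4. [r2c2∈{4}] nothing but 4 survives at r2c2, so r2c2=4.
Step 5. [r4c3∈{1}] r4c3's peers cover all but 1. So r4c3=1.
Step 6. [r3c3∈{4}] only 4 remains possible at r3c3. So r3c3=4.
Step 7. [r1c2∈{2}] r1c2 is down to just 2. So r1c2=2.
Step 8. [r3c1∈{2}] r3c1 has the single candidate 2 ⇒ r3c1=2.
Step 9. [r3c4∈{3}] r3c4 has the single candidate 3, so r3c4=3.
Step 10. [r2c1∈{3}] r2c1 is down to just 3 ⇒ r2c1=3.

Answer: 1 2 3 4 / 3 4 2 1 / 2 1 4 3 / 4 3 1 2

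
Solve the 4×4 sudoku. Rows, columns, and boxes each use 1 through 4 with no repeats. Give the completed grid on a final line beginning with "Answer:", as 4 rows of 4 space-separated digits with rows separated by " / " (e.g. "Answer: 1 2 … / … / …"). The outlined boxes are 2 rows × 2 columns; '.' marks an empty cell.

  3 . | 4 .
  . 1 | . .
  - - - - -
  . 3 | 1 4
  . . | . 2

Step 1. [r2c3∈{2,3}] 2 has one home in col 3: r2c3 ⇒ r2c3=2.
Step 2. [r2c1∈{4}] nothing but 4 survives at r2c1. So r2c1=4.
Step 3. [r4c2∈{4}] nothing but 4 survives at r4c2 ⇒ r4c2=4.
Step 4. [r2c4∈{3}] r2c4's peers cover all but 3, so r2c4=3.
Step 5. [r3c1∈{2}] r3c1's peers cover all but 2 ⇒ r3c1=2.
Step 6. [r1c4∈{1}] r1c4 has the single candidate 1, so r1c4=1.
Step 7. [r4c1∈{1}] r4c1 has the single candidate 1, so r4c1=1.
Step 8. [r1c2∈{2}] nothing but 2 survives at r1c2, so r1c2=2.
Step 9. [r4c3∈{3}] nothing but 3 survives at r4c3. So r4c3=3.

Answer: 3 2 4 1 / 4 1 2 3 / 2 3 1 4 / 1 4 3 2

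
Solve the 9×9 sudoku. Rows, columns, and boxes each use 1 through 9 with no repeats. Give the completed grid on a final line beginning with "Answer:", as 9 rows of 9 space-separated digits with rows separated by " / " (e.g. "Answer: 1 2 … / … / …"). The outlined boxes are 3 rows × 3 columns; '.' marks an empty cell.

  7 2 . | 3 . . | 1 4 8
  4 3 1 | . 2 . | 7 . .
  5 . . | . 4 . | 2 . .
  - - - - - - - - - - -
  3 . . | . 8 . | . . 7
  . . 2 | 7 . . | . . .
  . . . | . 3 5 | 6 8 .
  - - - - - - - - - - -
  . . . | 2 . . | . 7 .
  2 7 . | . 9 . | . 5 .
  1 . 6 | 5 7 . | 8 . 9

Step 1. [r3c2∈{6,8,9}] in box 1, 6 fits only at r3c2. So r3c2=6.
Step 2. [r6c1∈{9}] r6c1 is down to just 9 ⇒ r6c1=9.
Step 3. [r9c2∈{4}] r9c2 is down to just 4, so r9c2=4.
Step 4. [r3c3∈{8,9}] in box 1, 8 fits only at r3c3. So r3c3=8.
Step 5. [r4c6∈{1,2,4,6,9}] across col 6, 2 lands solely at r4c6. So r4c6=2.
Step 6. [r4c4∈{1,4,6,9}] 6 has one home in row 4: r4c4, so r4c4=6.
Step 7. [r5c6∈{1,4,9}] box 5 places 9 nowhere but r5c6 ⇒ r5c6=9.
Step 8. [r5c5∈{1}] nothing but 1 survives at r5c5, so r5c5=1.
Step 9. [r5c8∈{3}] only 3 remains possible at r5c8. So r5c8=3.
Step 10. [r8c3∈{3}] r8c3's peers cover all but 3. So r8c3=3.
Step 11. [r8c7∈{4}] r8c7 is down to just 4 ⇒ r8c7=4.
Step 12. [r1c6∈{6}] r1c6 has the single candidate 6, so r1c6=6.
Step 13. [r4c8∈{1,9}] across col 8, 1 lands solely at r4c8, so r4c8=1.
Step 14. [r4c2∈{5}] r4c2 has the single candidate 5, so r4c2=5.
Step 15. [r7c1∈{8}] r7c1 has the single candidate 8, so r7c1=8.
Step 16. [r8c9∈{1,6}] row 8 places 6 nowhere but r8c9, so r8c9=6.
Step 17. [r7c7∈{3}] nothing but 3 survives at r7c7, so r7c7=3.
Step 18. [r3c8∈{9}] nothing but 9 survives at r3c8, so r3c8=9.
Step 19. [r6c4∈{4}] r6c4's peers cover all but 4. So r6c4=4.
Step 20. [r3c4∈{1}] r3c4 has the single candidate 1 ⇒ r3c4=1.
Step 21. [r8c6∈{1,8}] 1 has one home in row 8: r8c6. So r8c6=1.
Step 22. [r2c4∈{8,9}] r2c4 is the only open cell in row 2 admitting 9. So r2c4=9.
Step 23. [r2c9∈{5}] r2c9 has the single candidate 5 ⇒ r2c9=5.
Step 24. [r7c2∈{9}] nothing but 9 survives at r7c2 ⇒ r7c2=9.
Step 25. [r7c5∈{6}] only 6 remains possible at r7c5 ⇒ r7c5=6.
Step 26. [r9c6∈{3}] r9c6's peers cover all but 3 ⇒ r9c6=3.
Step 27. [r5c1∈{6}] nothing but 6 survives at r5c1 ⇒ r5c1=6.
Step 28. [r5c2∈{8}] r5c2's peers cover all but 8. So r5c2=8.
Step 29. [r2c6∈{8}] r2c6's peers cover all but 8 ⇒ r2c6=8.
Step 30. [r7c6∈{4}] nothing but 4 survives at r7c6 ⇒ r7c6=4.
Step 31. [r1c5∈{5}] r1c5 has the single candidate 5, so r1c5=5.
Step 32. [r3c9∈{3}] nothing but 3 survives at r3c9, so r3c9=3.
Step 33. [r5c7∈{5}] r5c7's peers cover all but 5, so r5c7=5.
Step 34. [r6c3∈{7}] r6c3's peers cover all but 7 ⇒ r6c3=7.
Step 35. [r8c4∈{8}] r8c4 has the single candidate 8, so r8c4=8.
Step 36. [r7c3∈{5}] r7c3 is down to just 5, so r7c3=5.
Step 37. [r3c6∈{7}] r3c6 has the single candidate 7 ⇒ r3c6=7.
Step 38. [r1c3∈{9}] r1c3 has the single candidate 9, so r1c3=9.
Step 39. [r7c9∈{1}] r7c9's peers cover all but 1. So r7c9=1.
Step 40. [r6c2∈{1}] nothing but 1 survives at r6c2 ⇒ r6c2=1.
Step 41. [r9c8∈{2}] r9c8 is down to just 2 ⇒ r9c8=2.
Step 42. [r5c9∈{4}] only 4 remains possible at r5c9. So r5c9=4.
Step 43. [r6c9∈{2}] r6c9 has the single candidate 2 ⇒ r6c9=2.
Step 44. [r2c8∈{6}] r2c8 is down to just 6 ⇒ r2c8=6.
Step 45. [r4c7∈{9}] only 9 remains possible at r4c7, so r4c7=9.
Step 46. [r4c3∈{4}] r4c3's peers cover all but 4 ⇒ r4c3=4.

Answer: 7 2 9 3 5 6 1 4 8 / 4 3 1 9 2 8 7 6 5 / 5 6 8 1 4 7 2 9 3 / 3 5 4 6 8 2 9 1 7 / 6 8 2 7 1 9 5 3 4 / 9 1 7 4 3 5 6 8 2 / 8 9 5 2 6 4 3 7 1 / 2 7 3 8 9 1 4 5 6 / 1 4 6 5 7 3 8 2 9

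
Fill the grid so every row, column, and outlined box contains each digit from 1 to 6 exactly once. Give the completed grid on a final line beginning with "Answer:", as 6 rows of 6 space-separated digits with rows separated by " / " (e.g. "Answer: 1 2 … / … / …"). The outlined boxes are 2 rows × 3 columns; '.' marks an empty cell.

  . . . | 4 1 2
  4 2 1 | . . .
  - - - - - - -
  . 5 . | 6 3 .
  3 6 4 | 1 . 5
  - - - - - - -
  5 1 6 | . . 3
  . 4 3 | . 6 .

Step 1. [r5c4∈{2}] only 2 remains possible at r5c4 ⇒ r5c4=2.
Step 2. [r2c4∈{3,5}] row 2 places 3 nowhere but r2c4, so r2c4=3.
Step 3. [r3c3∈{2}] r3c3 has the single candidate 2 ⇒ r3c3=2.
Step 4. [r6c4∈{5}] only 5 remains possible at r6c4, so r6c4=5.
Step 5. [r4c5∈{2}] nothing but 2 survives at r4c5. So r4c5=2.
Step 6. [r1c2∈{3}] nothing but 3 survives at r1c2. So r1c2=3.
Step 7. [r1c3∈{5}] r1c3's peers cover all but 5. So r1c3=5.
Step 8. [r1c1∈{6}] r1c1 has the single candidate 6, so r1c1=6.
Step 9. [r6c1∈{2}] r6c1 is down to just 2 ⇒ r6c1=2.
Step 10. [r2c5∈{5}] r2c5 is down to just 5, so r2c5=5.
Step 11. [r5c5∈{4}] r5c5's peers cover all but 4 ⇒ r5c5=4.
Step 12. [r3c6∈{4}] nothing but 4 survives at r3c6 ⇒ r3c6=4.
Step 13. [r6c6∈{1}] r6c6's peers cover all but 1 ⇒ r6c6=1.
Step 14. [r2c6∈{6}] only 6 remains possible at r2c6 ⇒ r2c6=6.
Step 15. [r3c1∈{1}] only 1 remains possible at r3c1. So r3c1=1.

Answer: 6 3 5 4 1 2 / 4 2 1 3 5 6 / 1 5 2 6 3 4 / 3 6 4 1 2 5 / 5 1 6 2 4 3 / 2 4 3 5 6 1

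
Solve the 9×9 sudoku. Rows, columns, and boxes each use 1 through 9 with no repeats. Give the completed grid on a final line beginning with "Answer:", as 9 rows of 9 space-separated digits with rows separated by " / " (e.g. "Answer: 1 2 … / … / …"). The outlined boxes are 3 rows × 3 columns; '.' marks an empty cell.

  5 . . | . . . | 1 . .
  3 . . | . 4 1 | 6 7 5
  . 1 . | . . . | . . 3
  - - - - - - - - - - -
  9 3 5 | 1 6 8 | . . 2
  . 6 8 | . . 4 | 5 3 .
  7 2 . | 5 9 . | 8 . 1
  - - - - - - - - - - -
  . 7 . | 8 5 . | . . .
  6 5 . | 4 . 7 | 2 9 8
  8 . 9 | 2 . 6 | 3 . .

Step 1. [r7c7∈{4}] nothing but 4 survives at r7c7, so r7c7=4.
Step 2. [r3c1∈{2,4}] r3c1 is the only open cell in col 1 admitting 4 ⇒ r3c1=4.
Step 3. [r2c4∈{9}] r2c4 is down to just 9 ⇒ r2c4=9.
Step 4. [r1c4∈{3,6,7}] in col 4, 3 fits only at r1c4. So r1c4=3.
Step 5. [r1c6∈{2}] r1c6 is down to just 2, so r1c6=2.
Step 6. [r8c5∈{1,3}] r8c5 is the only open cell in col 5 admitting 3 ⇒ r8c5=3.
Step 7. [r5c4∈{7}] r5c4 is down to just 7 ⇒ r5c4=7.
Step 8. [r1c2∈{8,9}] across col 2, 9 lands solely at r1c2. So r1c2=9.
Step 9. [r7c3∈{1,2,3}] r7c3 is the only open cell in row 7 admitting 3 ⇒ r7c3=3.
Step 10. [r1c3∈{6,7}] r1c3 is the only open cell in row 1 admitting 6. So r1c3=6.
Step 11. [r1c5∈{7,8}] in row 1, 7 fits only at r1c5, so r1c5=7.
Step 12. [r1c8∈{4,8}] 8 has one home in row 1: r1c8, so r1c8=8.
Step 13. [r6c8∈{4,6}] r6c8 is the only open cell in row 6 admitting 6 ⇒ r6c8=6.
Step 14. [r7c8∈{1}] r7c8 has the single candidate 1 ⇒ r7c8=1.
Step 15. [r2c3∈{2}] only 2 remains possible at r2c3, so r2c3=2.
Step 16. [r3c7∈{9}] only 9 remains possible at r3c7. So r3c7=9.
Step 17. [r3c4∈{6}] nothing but 6 survives at r3c4, so r3c4=6.
Step 18. [r3c3∈{7}] r3c3's peers cover all but 7, so r3c3=7.
Step 19. [r7c1∈{2}] nothing but 2 survives at r7c1 ⇒ r7c1=2.
Step 20. [r3c5∈{8}] r3c5's peers cover all but 8. So r3c5=8.
Step 21. [r5c1∈{1}] r5c1 is down to just 1, so r5c1=1.
Step 22. [r9c2∈{4}] r9c2 has the single candidate 4, so r9c2=4.
Step 23. [r3c8∈{2}] r3c8's peers cover all but 2 ⇒ r3c8=2.
Step 24. [r9c8∈{5}] r9c8 is down to just 5. So r9c8=5.
Step 25. [r9c9∈{7}] nothing but 7 survives at r9c9 ⇒ r9c9=7.
Step 26. [r6c3∈{4}] r6c3 is down to just 4. So r6c3=4.
Step 27. [r4c7∈{7}] nothing but 7 survives at r4c7 ⇒ r4c7=7.
Step 28. [r5c5∈{2}] r5c5 has the single candidate 2. So r5c5=2.
Step 29. [r1c9∈{4}] r1c9 has the single candidate 4, so r1c9=4.
Step 30. [r7c6∈{9}] r7c6 is down to just 9 ⇒ r7c6=9.
Step 31. [r3c6∈{5}] r3c6 is down to just 5, so r3c6=5.
Step 32. [r5c9∈{9}] r5c9 has the single candidate 9 ⇒ r5c9=9.
Step 33. [r4c8∈{4}] r4c8 has the single candidate 4. So r4c8=4.
Step 34. [r6c6∈{3}] r6c6's peers cover all but 3 ⇒ r6c6=3.
Step 35. [r7c9∈{6}] nothing but 6 survives at r7c9, so r7c9=6.
Step 36. [r9c5∈{1}] only 1 remains possible at r9c5 ⇒ r9c5=1.
Step 37. [r8c3∈{1}] nothing but 1 survives at r8c3. So r8c3=1.
Step 38. [r2c2∈{8}] nothing but 8 survives at r2c2, so r2c2=8.

Answer: 5 9 6 3 7 2 1 8 4 / 3 8 2 9 4 1 6 7 5 / 4 1 7 6 8 5 9 2 3 / 9 3 5 1 6 8 7 4 2 / 1 6 8 7 2 4 5 3 9 / 7 2 4 5 9 3 8 6 1 / 2 7 3 8 5 9 4 1 6 / 6 5 1 4 3 7 2 9 8 / 8 4 9 2 1 6 3 5 7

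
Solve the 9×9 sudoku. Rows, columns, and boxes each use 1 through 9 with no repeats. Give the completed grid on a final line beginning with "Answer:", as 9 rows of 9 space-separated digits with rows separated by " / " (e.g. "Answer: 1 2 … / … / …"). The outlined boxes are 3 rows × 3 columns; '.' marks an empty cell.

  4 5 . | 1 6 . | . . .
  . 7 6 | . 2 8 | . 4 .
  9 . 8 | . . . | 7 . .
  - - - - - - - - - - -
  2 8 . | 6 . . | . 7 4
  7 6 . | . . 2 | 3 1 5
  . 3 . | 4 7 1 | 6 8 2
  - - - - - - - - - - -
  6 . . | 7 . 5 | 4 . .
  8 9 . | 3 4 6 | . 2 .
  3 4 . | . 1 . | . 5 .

Step 1. [r2c9∈{1,3,9}] row 2 places 3 nowhere but r2c9, so r2c9=3.
Step 2. [r9c6∈{9}] r9c6 has the single candidate 9. So r9c6=9.
Step 3. [r8c7∈{1}] only 1 remains possible at r8c7. So r8c7=1.
Step 4. [r4c7∈{9}] r4c7's peers cover all but 9 ⇒ r4c7=9.
Step 5. [r9c7∈{8}] only 8 remains possible at r9c7, so r9c7=8.
Step 6. [r8c3∈{5,7}] across row 8, 5 lands solely at r8c3, so r8c3=5.
Step 7. [r3c2∈{1,2}] 2 has one home in row 3: r3c2. So r3c2=2.
Step 8. [r5c5∈{8,9}] col 5 places 9 nowhere but r5c5, so r5c5=9.
Step 9. [r4c6∈{3}] r4c6's peers cover all but 3 ⇒ r4c6=3.
Step 10. [r1c8∈{9}] r1c8's peers cover all but 9 ⇒ r1c8=9.
Step 11. [r9c3∈{2,7}] across col 3, 7 lands solely at r9c3 ⇒ r9c3=7.
Step 12. [r3c4∈{5}] r3c4 has the single candidate 5 ⇒ r3c4=5.
Step 13. [r7c3∈{1,2}] row 7 places 2 nowhere but r7c3. So r7c3=2.
Step 14. [r9c9∈{6}] nothing but 6 survives at r9c9 ⇒ r9c9=6.
Step 15. [r9c4∈{2}] r9c4 has the single candidate 2 ⇒ r9c4=2.
Step 16. [r1c3∈{3}] nothing but 3 survives at r1c3, so r1c3=3.
Step 17. [r4c3∈{1}] r4c3 is down to just 1, so r4c3=1.
Step 18. [r1c6∈{7}] r1c6 is down to just 7, so r1c6=7.
Step 19. [r2c4∈{9}] r2c4 is down to just 9, so r2c4=9.
Step 20. [r4c5∈{5}] r4c5's peers cover all but 5, so r4c5=5.
Step 21. [r7c2∈{1}] r7c2's peers cover all but 1 ⇒ r7c2=1.
Step 22. [r3c9∈{1}] r3c9 is down to just 1 ⇒ r3c9=1.
Step 23. [r7c8∈{3}] only 3 remains possible at r7c8. So r7c8=3.
Step 24. [r3c8∈{6}] r3c8's peers cover all but 6 ⇒ r3c8=6.
Step 25. [r5c4∈{8}] r5c4 is down to just 8 ⇒ r5c4=8.
Step 26. [r1c9∈{8}] r1c9 is down to just 8. So r1c9=8.
Step 27. [r2c7∈{5}] r2c7 has the single candidate 5 ⇒ r2c7=5.
Step 28. [r7c5∈{8}] r7c5's peers cover all but 8 ⇒ r7c5=8.
Step 29. [r2c1∈{1}] r2c1's peers cover all but 1 ⇒ r2c1=1.
Step 30. [r3c6∈{4}] nothing but 4 survives at r3c6, so r3c6=4.
Step 31. [r6c1∈{5}] r6c1 is down to just 5 ⇒ r6c1=5.
Step 32. [r7c9∈{9}] nothing but 9 survives at r7c9. So r7c9=9.
Step 33. [r5c3∈{4}] r5c3 has the single candidate 4. So r5c3=4.
Step 34. [r8c9∈{7}] r8c9 has the single candidate 7, so r8c9=7.
Step 35. [r3c5∈{3}] r3c5 is down to just 3. So r3c5=3.
Step 36. [r6c3∈{9}] only 9 remains possible at r6c3. So r6c3=9.
Step 37. [r1c7∈{2}] r1c7 is down to just 2 ⇒ r1c7=2.

Answer: 4 5 3 1 6 7 2 9 8 / 1 7 6 9 2 8 5 4 3 / 9 2 8 5 3 4 7 6 1 / 2 8 1 6 5 3 9 7 4 / 7 6 4 8 9 2 3 1 5 / 5 3 9 4 7 1 6 8 2 / 6 1 2 7 8 5 4 3 9 / 8 9 5 3 4 6 1 2 7 / 3 4 7 2 1 9 8 5 6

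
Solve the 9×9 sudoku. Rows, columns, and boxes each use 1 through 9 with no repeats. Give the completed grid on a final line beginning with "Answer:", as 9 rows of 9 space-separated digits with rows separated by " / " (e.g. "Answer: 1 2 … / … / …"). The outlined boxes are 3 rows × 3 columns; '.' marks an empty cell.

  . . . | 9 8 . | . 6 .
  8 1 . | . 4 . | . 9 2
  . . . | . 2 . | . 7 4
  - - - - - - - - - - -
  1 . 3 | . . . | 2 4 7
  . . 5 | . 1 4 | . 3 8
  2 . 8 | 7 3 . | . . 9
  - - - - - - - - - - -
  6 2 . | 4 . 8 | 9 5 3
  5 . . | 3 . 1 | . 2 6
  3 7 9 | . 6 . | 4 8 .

Step 1. [r6c7∈{1,5,6}] r6c7 is the only open cell in box 6 admitting 5, so r6c7=5.
Step 2. [r6c6∈{6}] nothing but 6 survives at r6c6, so r6c6=6.
Step 3. [r3c4∈{1,5,6}] in col 4, 1 fits only at r3c4 ⇒ r3c4=1.
Step 4. [r4c5∈{5,9}] in col 5, 5 fits only at r4c5. So r4c5=5.
Step 5. [r1c9∈{1,5}] in col 9, 5 fits only at r1c9. So r1c9=5.
Step 6. [r3c2∈{3,5,6,9}] col 2 places 5 nowhere but r3c2 ⇒ r3c2=5.
Step 7. [r2c7∈{3}] r2c7 has the single candidate 3 ⇒ r2c7=3.
Step 8. [r1c1∈{4,7}] across col 1, 4 lands solely at r1c1. So r1c1=4.
Step 9. [r9c6∈{2,5}] col 6 places 2 nowhere but r9c6. So r9c6=2.
Step 10. [r2c6∈{5,7}] 5 has one home in col 6: r2c6. So r2c6=5.
Step 11. [r4c2∈{6,9}] row 4 places 6 nowhere but r4c2, so r4c2=6.
Step 12. [r2c3∈{6,7}] 7 has one home in row 2: r2c3 ⇒ r2c3=7.
Step 13. [r8c5∈{7,9}] 9 has one home in row 8: r8c5 ⇒ r8c5=9.
Step 14. [r3c6∈{3}] nothing but 3 survives at r3c6. So r3c6=3.
Step 15. [r5c2∈{9}] only 9 remains possible at r5c2. So r5c2=9.
Step 16. [r8c3∈{4}] only 4 remains possible at r8c3. So r8c3=4.
Step 17. [r9c9∈{1}] r9c9 has the single candidate 1 ⇒ r9c9=1.
Step 18. [r2c4∈{6}] r2c4 is down to just 6. So r2c4=6.
Step 19. [r6c8∈{1}] nothing but 1 survives at r6c8 ⇒ r6c8=1.
Step 20. [r1c7∈{1}] r1c7 has the single candidate 1, so r1c7=1.
Step 21. [r4c6∈{9}] r4c6 is down to just 9, so r4c6=9.
Step 22. [r7c3∈{1}] only 1 remains possible at r7c3. So r7c3=1.
Step 23. [r3c1∈{9}] r3c1's peers cover all but 9. So r3c1=9.
Step 24. [r9c4∈{5}] only 5 remains possible at r9c4. So r9c4=5.
Step 25. [r1c6∈{7}] only 7 remains possible at r1c6 ⇒ r1c6=7.
Step 26. [r3c7∈{8}] only 8 remains possible at r3c7 ⇒ r3c7=8.
Step 27. [r8c2∈{8}] r8c2 is down to just 8, so r8c2=8.
Step 28. [r6c2∈{4}] r6c2 is down to just 4, so r6c2=4.
Step 29. [r7c5∈{7}] r7c5's peers cover all but 7 ⇒ r7c5=7.
Step 30. [r3c3∈{6}] r3c3 has the single candidate 6 ⇒ r3c3=6.
Step 31. [r4c4∈{8}] r4c4 has the single candidate 8. So r4c4=8.
Step 32. [r5c1∈{7}] r5c1 is down to just 7 ⇒ r5c1=7.
Step 33. [r5c7∈{6}] r5c7's peers cover all but 6 ⇒ r5c7=6.
Step 34. [r1c2∈{3}] r1c2 is down to just 3, so r1c2=3.
Step 35. [r1c3∈{2}] nothing but 2 survives at r1c3 ⇒ r1c3=2.
Step 36. [r8c7∈{7}] r8c7 has the single candidate 7, so r8c7=7.
Step 37. [r5c4∈{2}] r5c4's peers cover all but 2, so r5c4=2.

Answer: 4 3 2 9 8 7 1 6 5 / 8 1 7 6 4 5 3 9 2 / 9 5 6 1 2 3 8 7 4 / 1 6 3 8 5 9 2 4 7 / 7 9 5 2 1 4 6 3 8 / 2 4 8 7 3 6 5 1 9 / 6 2 1 4 7 8 9 5 3 / 5 8 4 3 9 1 7 2 6 / 3 7 9 5 6 2 4 8 1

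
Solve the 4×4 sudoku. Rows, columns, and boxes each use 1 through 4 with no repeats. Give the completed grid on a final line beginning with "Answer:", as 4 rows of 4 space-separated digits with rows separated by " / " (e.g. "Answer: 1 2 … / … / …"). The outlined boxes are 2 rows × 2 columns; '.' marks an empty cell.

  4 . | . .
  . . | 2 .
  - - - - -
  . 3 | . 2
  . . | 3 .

Step 1. [r2c2∈{1}] r2c2 has the single candidate 1. So r2c2=1.
Step 2. [r2c4∈{3,4}] r2c4 is the only open cell in row 2 admitting 4 ⇒ r2c4=4.
Step 3. [r4c4∈{1}] r4c4's peers cover all but 1. So r4c4=1.
Step 4. [r1c2∈{2}] only 2 remains possible at r1c2. So r1c2=2.
Step 5. [r1c4∈{3}] only 3 remains possible at r1c4 ⇒ r1c4=3.
Step 6. [r4c2∈{4}] r4c2 is down to just 4. So r4c2=4.
Step 7. [r3c3∈{4}] only 4 remains possible at r3c3, so r3c3=4.
Step 8. [r3c1∈{1}] r3c1 has the single candidate 1, so r3c1=1.
Step 9. [r2c1∈{3}] r2c1 is down to just 3 ⇒ r2c1=3.
Step 10. [r1c3∈{1}] nothing but 1 survives at r1c3, so r1c3=1.
Step 11. [r4c1∈{2}] only 2 remains possible at r4c1. So r4c1=2.

Answer: 4 2 1 3 / 3 1 2 4 / 1 3 4 2 / 2 4 3 1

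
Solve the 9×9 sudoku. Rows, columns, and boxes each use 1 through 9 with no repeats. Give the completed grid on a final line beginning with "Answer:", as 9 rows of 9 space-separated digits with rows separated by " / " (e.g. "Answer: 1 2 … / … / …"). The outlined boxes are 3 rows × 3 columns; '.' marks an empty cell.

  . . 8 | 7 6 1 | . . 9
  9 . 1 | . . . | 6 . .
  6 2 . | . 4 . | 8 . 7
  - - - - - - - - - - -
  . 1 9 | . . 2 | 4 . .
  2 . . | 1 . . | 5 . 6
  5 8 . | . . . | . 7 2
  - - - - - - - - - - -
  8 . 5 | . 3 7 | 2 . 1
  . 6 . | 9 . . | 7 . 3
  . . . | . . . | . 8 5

Step 1. [r3c3∈{3}] r3c3 is down to just 3, so r3c3=3.
Step 2. [r4c4∈{3,5,6,8}] r4c4 is the only open cell in row 4 admitting 6 ⇒ r4c4=6.
Step 3. [r8c8∈{4}] only 4 remains possible at r8c8 ⇒ r8c8=4.
Step 4. [r3c4∈{5}] r3c4 is down to just 5. So r3c4=5.
Step 5. [r4c8∈{3}] r4c8 has the single candidate 3. So r4c8=3.
Step 6. [r5c2∈{3,4,7}] in box 4, 3 fits only at r5c2, so r5c2=3.
Step 7. [r5c8∈{9}] nothing but 9 survives at r5c8. So r5c8=9.
Step 8. [r2c4∈{2,3,8}] in col 4, 8 fits only at r2c4. So r2c4=8.
Step 9. [r7c4∈{4}] only 4 remains possible at r7c4. So r7c4=4.
Step 10. [r9c1∈{1,3,4,7}] across row 9, 3 lands solely at r9c1. So r9c1=3.
Step 11. [r4c5∈{5,7,8}] r4c5 is the only open cell in row 4 admitting 5, so r4c5=5.
Step 12. [r9c4∈{2}] only 2 remains possible at r9c4 ⇒ r9c4=2.
Step 13. [r2c2∈{4,5,7}] in row 2, 7 fits only at r2c2, so r2c2=7.
Step 14. [r1c8∈{2,5}] r1c8 is the only open cell in row 1 admitting 2. So r1c8=2.
Step 15. [r5c5∈{7,8}] across col 5, 7 lands solely at r5c5, so r5c5=7.
Step 16. [r5c3∈{4}] r5c3's peers cover all but 4, so r5c3=4.
Step 17. [r8c5∈{1,8}] col 5 places 8 nowhere but r8c5 ⇒ r8c5=8.
Step 18. [r6c6∈{3,4,9}] r6c6 is the only open cell in row 6 admitting 4 ⇒ r6c6=4.
Step 19. [r9c2∈{4,9}] row 9 places 4 nowhere but r9c2 ⇒ r9c2=4.
Step 20. [r4c1∈{7}] only 7 remains possible at r4c1 ⇒ r4c1=7.
Step 21. [r1c1∈{4}] r1c1 has the single candidate 4 ⇒ r1c1=4.
Step 22. [r7c2∈{9}] r7c2 is down to just 9. So r7c2=9.
Step 23. [r6c5∈{9}] r6c5 is down to just 9, so r6c5=9.
Step 24. [r2c8∈{5}] only 5 remains possible at r2c8, so r2c8=5.
Step 25. [r8c6∈{5}] r8c6 has the single candidate 5 ⇒ r8c6=5.
Step 26. [r4c9∈{8}] only 8 remains possible at r4c9 ⇒ r4c9=8.
Step 27. [r2c9∈{4}] only 4 remains possible at r2c9, so r2c9=4.
Step 28. [r5c6∈{8}] r5c6's peers cover all but 8 ⇒ r5c6=8.
Step 29. [r9c5∈{1}] r9c5 is down to just 1. So r9c5=1.
Step 30. [r9c3∈{7}] nothing but 7 survives at r9c3, so r9c3=7.
Step 31. [r3c8∈{1}] r3c8 is down to just 1. So r3c8=1.
Step 32. [r6c4∈{3}] r6c4 is down to just 3, so r6c4=3.
Step 33. [r1c7∈{3}] nothing but 3 survives at r1c7 ⇒ r1c7=3.
Step 34. [r2c5∈{2}] r2c5's peers cover all but 2, so r2c5=2.
Step 35. [r8c3∈{2}] r8c3 is down to just 2 ⇒ r8c3=2.
Step 36. [r9c7∈{9}] r9c7's peers cover all but 9, so r9c7=9.
Step 37. [r6c3∈{6}] r6c3 is down to just 6 ⇒ r6c3=6.
Step 38. [r9c6∈{6}] r9c6 is down to just 6, so r9c6=6.
Step 39. [r7c8∈{6}] nothing but 6 survives at r7c8, so r7c8=6.
Step 40. [r8c1∈{1}] r8c1 has the single candidate 1, so r8c1=1.
Step 41. [r1c2∈{5}] r1c2 is down to just 5, so r1c2=5.
Step 42. [r3c6∈{9}] r3c6 is down to just 9, so r3c6=9.
Step 43. [r6c7∈{1}] r6c7's peers cover all but 1 ⇒ r6c7=1.
Step 44. [r2c6∈{3}] r2c6 is down to just 3 ⇒ r2c6=3.

Answer: 4 5 8 7 6 1 3 2 9 / 9 7 1 8 2 3 6 5 4 / 6 2 3 5 4 9 8 1 7 / 7 1 9 6 5 2 4 3 8 / 2 3 4 1 7 8 5 9 6 / 5 8 6 3 9 4 1 7 2 / 8 9 5 4 3 7 2 6 1 / 1 6 2 9 8 5 7 4 3 / 3 4 7 2 1 6 9 8 5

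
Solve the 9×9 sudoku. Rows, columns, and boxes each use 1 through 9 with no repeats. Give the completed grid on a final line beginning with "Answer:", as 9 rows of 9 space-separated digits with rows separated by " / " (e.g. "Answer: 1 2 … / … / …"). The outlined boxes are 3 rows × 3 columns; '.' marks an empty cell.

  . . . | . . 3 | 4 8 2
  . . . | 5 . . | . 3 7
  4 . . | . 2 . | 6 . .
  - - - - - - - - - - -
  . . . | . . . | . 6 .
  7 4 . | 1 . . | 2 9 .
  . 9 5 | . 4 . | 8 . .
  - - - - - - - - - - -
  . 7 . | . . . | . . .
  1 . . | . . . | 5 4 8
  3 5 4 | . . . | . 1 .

Step 1. [r7c4∈{2,3,4,6,8,9}] in col 4, 4 fits only at r7c4. So r7c4=4.
Step 2. [r9c7∈{7,9}] box 9 places 7 nowhere but r9c7 ⇒ r9c7=7.
Step 3. [r6c9∈{1,3}] 1 has one home in row 6: r6c9, so r6c9=1.
Step 4. [r4c7∈{3}] r4c7 is down to just 3 ⇒ r4c7=3.
Step 5. [r7c7∈{9}] only 9 remains possible at r7c7. So r7c7=9.
Step 6. [r8c3∈{2,6,9}] box 7 places 9 nowhere but r8c3, so r8c3=9.
Step 7. [r6c4∈{2,3,6,7}] across row 6, 3 lands solely at r6c4, so r6c4=3.
Step 8. [r5c9∈{5}] r5c9 has the single candidate 5, so r5c9=5.
Step 9. [r2c6∈{1,4,6,8,9}] across row 2, 4 lands solely at r2c6. So r2c6=4.
Step 10. [r9c9∈{6}] r9c9 has the single candidate 6, so r9c9=6.
Step 11. [r8c5∈{3,6,7}] 3 has one home in row 8: r8c5. So r8c5=3.
Step 12. [r5c3∈{3,6,8}] r5c3 is the only open cell in row 5 admitting 3. So r5c3=3.
Step 13. [r6c1∈{2,6}] box 4 places 6 nowhere but r6c1, so r6c1=6.
Step 14. [r6c6∈{2,7}] in row 6, 2 fits only at r6c6, so r6c6=2.
Step 15. [r9c4∈{2,8,9}] 2 has one home in row 9: r9c4, so r9c4=2.
Step 16. [r8c2∈{2,6}] 2 has one home in row 8: r8c2 ⇒ r8c2=2.
Step 17. [r7c1∈{8}] only 8 remains possible at r7c1 ⇒ r7c1=8.
Step 18. [r7c3∈{6}] r7c3 has the single candidate 6. So r7c3=6.
Step 19. [r2c7∈{1}] nothing but 1 survives at r2c7, so r2c7=1.
Step 20. [r3c9∈{9}] only 9 remains possible at r3c9. So r3c9=9.
Step 21. [r3c2∈{1,3,8}] 3 has one home in row 3: r3c2 ⇒ r3c2=3.
Step 22. [r4c1∈{2}] r4c1's peers cover all but 2. So r4c1=2.
Step 23. [r2c1∈{9}] r2c1's peers cover all but 9 ⇒ r2c1=9.
Step 24. [r1c5∈{1,6,7,9}] the pair r2c5,r5c5 in col 5 locks {6,8} between them. So r1c5≠6.
Step 25. [r4c4∈{7,8,9}] r4c2 and r4c3 in row 4 both hold exactly {1,8}; those values are spoken for ⇒ r4c4≠8.
Step 26. [r3c4∈{7,8}] r3c4 is the only open cell in col 4 admitting 8. So r3c4=8.
Step 27. [r2c5∈{6}] only 6 remains possible at r2c5, so r2c5=6.
Step 28. [r5c5∈{8}] r5c5 has the single candidate 8. So r5c5=8.
Step 29. [r9c5∈{9}] r9c5 has the single candidate 9. So r9c5=9.
Step 30. [r4c6∈{5,7,9}] r4c6 is the only open cell in col 6 admitting 9 ⇒ r4c6=9.
Step 31. [r4c4∈{7}] nothing but 7 survives at r4c4 ⇒ r4c4=7.
Step 32. [r1c5∈{1,7}] 7 has one home in col 5: r1c5 ⇒ r1c5=7.
Step 33. [r1c3∈{1}] only 1 remains possible at r1c3 ⇒ r1c3=1.
Step 34. [r4c3∈{8}] r4c3 is down to just 8. So r4c3=8.
Step 35. [r7c6∈{1,5}] across col 6, 5 lands solely at r7c6. So r7c6=5.
Step 36. [r5c6∈{6}] r5c6 has the single candidate 6. So r5c6=6.
Step 37. [r7c8∈{2}] r7c8 has the single candidate 2. So r7c8=2.
Step 38. [r7c9∈{3}] r7c9 is down to just 3. So r7c9=3.
Step 39. [r9c6∈{8}] r9c6 has the single candidate 8, so r9c6=8.
Step 40. [r3c3∈{7}] r3c3's peers cover all but 7, so r3c3=7.
Step 41. [r6c8∈{7}] only 7 remains possible at r6c8, so r6c8=7.
Step 42. [r8c4∈{6}] r8c4 has the single candidate 6. So r8c4=6.
Step 43. [r4c2∈{1}] r4c2's peers cover all but 1, so r4c2=1.
Step 44. [r2c2∈{8}] r2c2 has the single candidate 8 ⇒ r2c2=8.
Step 45. [r1c2∈{6}] nothing but 6 survives at r1c2 ⇒ r1c2=6.
Step 46. [r2c3∈{2}] r2c3 has the single candidate 2, so r2c3=2.
Step 47. [r4c9∈{4}] only 4 remains possible at r4c9, so r4c9=4.
Step 48. [r7c5∈{1}] r7c5 is down to just 1. So r7c5=1.
Step 49. [r8c6∈{7}] nothing but 7 survives at r8c6. So r8c6=7.
Step 50. [r3c6∈{1}] r3c6's peers cover all but 1. So r3c6=1.
Step 51. [r1c1∈{5}] only 5 remains possible at r1c1 ⇒ r1c1=5.
Step 52. [r3c8∈{5}] r3c8 has the single candidate 5 ⇒ r3c8=5.
Step 53. [r1c4∈{9}] only 9 remains possible at r1c4. So r1c4=9.
Step 54. [r4c5∈{5}] nothing but 5 survives at r4c5, so r4c5=5.

Answer: 5 6 1 9 7 3 4 8 2 / 9 8 2 5 6 4 1 3 7 / 4 3 7 8 2 1 6 5 9 / 2 1 8 7 5 9 3 6 4 / 7 4 3 1 8 6 2 9 5 / 6 9 5 3 4 2 8 7 1 / 8 7 6 4 1 5 9 2 3 / 1 2 9 6 3 7 5 4 8 / 3 5 4 2 9 8 7 1 6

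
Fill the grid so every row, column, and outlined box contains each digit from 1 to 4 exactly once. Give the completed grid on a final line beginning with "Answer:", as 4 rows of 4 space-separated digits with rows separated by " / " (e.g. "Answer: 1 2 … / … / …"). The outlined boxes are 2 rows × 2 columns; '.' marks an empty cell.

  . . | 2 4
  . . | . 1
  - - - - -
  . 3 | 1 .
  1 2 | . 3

Step 1. [r2c1∈{2,3,4}] across row 2, 2 lands solely at r2c1. So r2c1=2.
Step 2. [r1c2∈{1}] r1c2's peers cover all but 1. So r1c2=1.
Step 3. [r1c1∈{3}] r1c1's peers cover all but 3. So r1c1=3.
Step 4. [r3c4∈{2}] r3c4 has the single candidate 2. So r3c4=2.
Step 5. [r4c3∈{4}] r4c3 has the single candidate 4. So r4c3=4.
Step 6. [r2c2∈{4}] r2c2's peers cover all but 4. So r2c2=4.
Step 7. [r2c3∈{3}] nothing but 3 survives at r2c3. So r2c3=3.
Step 8. [r3c1∈{4}] only 4 remains possible at r3c1. So r3c1=4.

Answer: 3 1 2 4 / 2 4 3 1 / 4 3 1 2 / 1 2 4 3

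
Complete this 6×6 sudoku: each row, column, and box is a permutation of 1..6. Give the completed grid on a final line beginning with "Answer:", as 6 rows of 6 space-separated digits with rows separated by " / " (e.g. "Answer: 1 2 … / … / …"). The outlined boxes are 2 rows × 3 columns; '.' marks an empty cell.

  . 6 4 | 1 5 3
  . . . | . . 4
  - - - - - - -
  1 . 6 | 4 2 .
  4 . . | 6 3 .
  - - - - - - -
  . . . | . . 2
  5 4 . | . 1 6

Step 1. [r2c4∈{2}] r2c4 has the single candidate 2 ⇒ r2c4=2.
Step 2. [r3c2∈{3,5}] row 3 places 3 nowhere but r3c2. So r3c2=3.
Step 3. [r4c2∈{2,5}] r4c2 is the only open cell in col 2 admitting 2 ⇒ r4c2=2.
Step 4. [r2c2∈{1,5}] 5 has one home in col 2: r2c2. So r2c2=5.
Step 5. [r6c4∈{3}] r6c4 has the single candidate 3 ⇒ r6c4=3.
Step 6. [r2c3∈{1,3}] 1 has one home in row 2: r2c3, so r2c3=1.
Step 7. [r4c6∈{1,5}] across row 4, 1 lands solely at r4c6. So r4c6=1.
Step 8. [r5c3∈{3}] r5c3 has the single candidate 3, so r5c3=3.
Step 9. [r2c5∈{6}] nothing but 6 survives at r2c5 ⇒ r2c5=6.
Step 10. [r5c4∈{5}] only 5 remains possible at r5c4 ⇒ r5c4=5.
Step 11. [r2c1∈{3}] r2c1 is down to just 3, so r2c1=3.
Step 12. [r5c5∈{4}] r5c5 is down to just 4 ⇒ r5c5=4.
Step 13. [r5c2∈{1}] r5c2 is down to just 1. So r5c2=1.
Step 14. [r3c6∈{5}] nothing but 5 survives at r3c6 ⇒ r3c6=5.
Step 15. [r4c3∈{5}] only 5 remains possible at r4c3, so r4c3=5.
Step 16. [r5c1∈{6}] r5c1 has the single candidate 6. So r5c1=6.
Step 17. [r1c1∈{2}] r1c1 is down to just 2. So r1c1=2.
Step 18. [r6c3∈{2}] nothing but 2 survives at r6c3, so r6c3=2.

Answer: 2 6 4 1 5 3 / 3 5 1 2 6 4 / 1 3 6 4 2 5 / 4 2 5 6 3 1 / 6 1 3 5 4 2 / 5 4 2 3 1 6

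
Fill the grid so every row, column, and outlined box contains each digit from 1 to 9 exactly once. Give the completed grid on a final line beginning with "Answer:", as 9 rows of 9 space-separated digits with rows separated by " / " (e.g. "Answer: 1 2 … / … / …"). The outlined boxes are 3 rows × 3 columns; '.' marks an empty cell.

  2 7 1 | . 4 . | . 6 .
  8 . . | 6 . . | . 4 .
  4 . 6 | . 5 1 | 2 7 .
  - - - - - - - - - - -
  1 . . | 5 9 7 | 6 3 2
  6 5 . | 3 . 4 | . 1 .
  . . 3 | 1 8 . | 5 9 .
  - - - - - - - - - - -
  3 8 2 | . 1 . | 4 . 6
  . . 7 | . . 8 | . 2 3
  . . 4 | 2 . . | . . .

Step 1. [r1c9∈{5,8,9}] row 1 places 5 nowhere but r1c9, so r1c9=5.
Step 2. [r9c8∈{5,8}] 8 has one home in col 8: r9c8. So r9c8=8.
Step 3. [r8c5∈{6}] r8c5 has the single candidate 6, so r8c5=6.
Step 4. [r2c5∈{2,3,7}] row 2 places 7 nowhere but r2c5, so r2c5=7.
Step 5. [r2c6∈{2,3,9}] 2 has one home in row 2: r2c6. So r2c6=2.
Step 6. [r1c6∈{3,9}] r1c6 is the only open cell in box 2 admitting 3. So r1c6=3.
Step 7. [r2c7∈{1,3,9}] col 7 places 3 nowhere but r2c7. So r2c7=3.
Step 8. [r2c2∈{9}] r2c2's peers cover all but 9 ⇒ r2c2=9.
Step 9. [r6c9∈{4,7}] 4 has one home in col 9: r6c9, so r6c9=4.
Step 10. [r8c1∈{5,9}] across row 8, 5 lands solely at r8c1. So r8c1=5.
Step 11. [r9c1∈{9}] nothing but 9 survives at r9c1. So r9c1=9.
Step 12. [r3c9∈{8,9}] in col 9, 9 fits only at r3c9 ⇒ r3c9=9.
Step 13. [r1c4∈{8,9}] r1c4 is the only open cell in row 1 admitting 9. So r1c4=9.
Step 14. [r5c9∈{7,8}] 8 has one home in col 9: r5c9 ⇒ r5c9=8.
Step 15. [r8c2∈{1}] only 1 remains possible at r8c2, so r8c2=1.
Step 16. [r9c7∈{1,7}] r9c7 is the only open cell in col 7 admitting 1. So r9c7=1.
Step 17. [r7c8∈{5}] r7c8 is down to just 5 ⇒ r7c8=5.
Step 18. [r8c4∈{4}] r8c4 is down to just 4. So r8c4=4.
Step 19. [r6c2∈{2}] r6c2 is down to just 2. So r6c2=2.
Step 20. [r9c9∈{7}] r9c9 is down to just 7, so r9c9=7.
Step 21. [r7c6∈{9}] r7c6's peers cover all but 9. So r7c6=9.
Step 22. [r5c7∈{7}] r5c7 is down to just 7 ⇒ r5c7=7.
Step 23. [r5c5∈{2}] nothing but 2 survives at r5c5, so r5c5=2.
Step 24. [r6c1∈{7}] only 7 remains possible at r6c1, so r6c1=7.
Step 25. [r3c4∈{8}] nothing but 8 survives at r3c4. So r3c4=8.
Step 26. [r1c7∈{8}] r1c7 is down to just 8 ⇒ r1c7=8.
Step 27. [r7c4∈{7}] nothing but 7 survives at r7c4 ⇒ r7c4=7.
Step 28. [r4c3∈{8}] r4c3 is down to just 8 ⇒ r4c3=8.
Step 29. [r9c6∈{5}] only 5 remains possible at r9c6, so r9c6=5.
Step 30. [r2c3∈{5}] only 5 remains possible at r2c3 ⇒ r2c3=5.
Step 31. [r5c3∈{9}] r5c3's peers cover all but 9 ⇒ r5c3=9.
Step 32. [r3c2∈{3}] only 3 remains possible at r3c2. So r3c2=3.
Step 33. [r2c9∈{1}] r2c9 has the single candidate 1, so r2c9=1.
Step 34. [r4c2∈{4}] nothing but 4 survives at r4c2, so r4c2=4.
Step 35. [r9c5∈{3}] r9c5's peers cover all but 3, so r9c5=3.
Step 36. [r8c7∈{9}] r8c7 has the single candidate 9. So r8c7=9.
Step 37. [r9c2∈{6}] r9c2 has the single candidate 6 ⇒ r9c2=6.
Step 38. [r6c6∈{6}] only 6 remains possible at r6c6, so r6c6=6.

Answer: 2 7 1 9 4 3 8 6 5 / 8 9 5 6 7 2 3 4 1 / 4 3 6 8 5 1 2 7 9 / 1 4 8 5 9 7 6 3 2 / 6 5 9 3 2 4 7 1 8 / 7 2 3 1 8 6 5 9 4 / 3 8 2 7 1 9 4 5 6 / 5 1 7 4 6 8 9 2 3 / 9 6 4 2 3 5 1 8 7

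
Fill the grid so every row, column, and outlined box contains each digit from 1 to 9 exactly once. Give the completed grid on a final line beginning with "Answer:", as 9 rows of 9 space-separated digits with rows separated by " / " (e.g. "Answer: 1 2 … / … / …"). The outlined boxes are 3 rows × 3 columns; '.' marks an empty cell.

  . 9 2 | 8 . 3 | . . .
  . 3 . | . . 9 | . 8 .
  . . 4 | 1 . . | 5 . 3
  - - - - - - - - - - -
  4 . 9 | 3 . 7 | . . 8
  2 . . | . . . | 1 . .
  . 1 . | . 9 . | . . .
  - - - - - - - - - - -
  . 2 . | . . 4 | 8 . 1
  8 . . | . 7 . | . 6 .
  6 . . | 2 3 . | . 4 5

Step 1. [r5c5∈{4,5,6,8}] r5c5 is the only open cell in col 5 admitting 8. So r5c5=8.
Step 2. [r2c4∈{4,5,6,7}] col 4 places 7 nowhere but r2c4. So r2c4=7.
Step 3. [r9c2∈{7}] r9c2's peers cover all but 7. So r9c2=7.
Step 4. [r7c8∈{3,7,9}] in row 7, 7 fits only at r7c8 ⇒ r7c8=7.
Step 5. [r8c7∈{2,3,9}] box 9 places 3 nowhere but r8c7. So r8c7=3.
Step 6. [r6c3∈{3,5,6,7,8}] 8 has one home in row 6: r6c3. So r6c3=8.
Step 7. [r5c3∈{3,5,6,7}] in col 3, 7 fits only at r5c3 ⇒ r5c3=7.
Step 8. [r2c3∈{1,5,6}] col 3 places 6 nowhere but r2c3. So r2c3=6.
Step 9. [r5c8∈{3,5,9}] across row 5, 3 lands solely at r5c8 ⇒ r5c8=3.
Step 10. [r8c9∈{2,9}] r8c9 is the only open cell in row 8 admitting 2 ⇒ r8c9=2.
Step 11. [r2c9∈{4}] r2c9 is down to just 4 ⇒ r2c9=4.
Step 12. [r6c7∈{2,4,6,7}] r6c7 is the only open cell in col 7 admitting 4. So r6c7=4.
Step 13. [r4c5∈{1,2,5,6}] r4c5 is the only open cell in row 4 admitting 1. So r4c5=1.
Step 14. [r6c6∈{2,5,6}] across box 5, 2 lands solely at r6c6, so r6c6=2.
Step 15. [r6c8∈{5}] r6c8's peers cover all but 5, so r6c8=5.
Step 16. [r6c4∈{6}] r6c4's peers cover all but 6 ⇒ r6c4=6.
Step 17. [r2c7∈{2}] nothing but 2 survives at r2c7. So r2c7=2.
Step 18. [r4c7∈{6}] r4c7 has the single candidate 6, so r4c7=6.
Step 19. [r7c1∈{3,5,9}] r7c1 is the only open cell in col 1 admitting 9 ⇒ r7c1=9.
Step 20. [r7c4∈{5}] r7c4 is down to just 5, so r7c4=5.
Step 21. [r8c6∈{1}] r8c6 is down to just 1 ⇒ r8c6=1.
Step 22. [r7c5∈{6}] r7c5 is down to just 6. So r7c5=6.
Step 23. [r2c1∈{1,5}] r2c1 is the only open cell in row 2 admitting 1, so r2c1=1.
Step 24. [r1c7∈{7}] r1c7's peers cover all but 7, so r1c7=7.
Step 25. [r4c2∈{5}] r4c2 has the single candidate 5 ⇒ r4c2=5.
Step 26. [r2c5∈{5}] r2c5 has the single candidate 5. So r2c5=5.
Step 27. [r1c1∈{5}] nothing but 5 survives at r1c1, so r1c1=5.
Step 28. [r9c7∈{9}] r9c7 has the single candidate 9. So r9c7=9.
Step 29. [r3c5∈{2}] nothing but 2 survives at r3c5. So r3c5=2.
Step 30. [r8c4∈{9}] r8c4 has the single candidate 9, so r8c4=9.
Step 31. [r6c1∈{3}] r6c1 is down to just 3. So r6c1=3.
Step 32. [r3c1∈{7}] r3c1's peers cover all but 7, so r3c1=7.
Step 33. [r1c5∈{4}] r1c5 is down to just 4. So r1c5=4.
Step 34. [r5c4∈{4}] r5c4 has the single candidate 4, so r5c4=4.
Step 35. [r9c6∈{8}] r9c6 is down to just 8, so r9c6=8.
Step 36. [r7c3∈{3}] r7c3 is down to just 3. So r7c3=3.
Step 37. [r5c6∈{5}] r5c6 is down to just 5, so r5c6=5.
Step 38. [r3c8∈{9}] r3c8 is down to just 9. So r3c8=9.
Step 39. [r4c8∈{2}] r4c8 has the single candidate 2. So r4c8=2.
Step 40. [r1c8∈{1}] r1c8 is down to just 1. So r1c8=1.
Step 41. [r1c9∈{6}] r1c9 has the single candidate 6 ⇒ r1c9=6.
Step 42. [r8c2∈{4}] only 4 remains possible at r8c2, so r8c2=4.
Step 43. [r6c9∈{7}] nothing but 7 survives at r6c9. So r6c9=7.
Step 44. [r5c2∈{6}] r5c2 has the single candidate 6. So r5c2=6.
Step 45. [r3c6∈{6}] r3c6 is down to just 6 ⇒ r3c6=6.
Step 46. [r8c3∈{5}] only 5 remains possible at r8c3 ⇒ r8c3=5.
Step 47. [r5c9∈{9}] r5c9 is down to just 9 ⇒ r5c9=9.
Step 48. [r9c3∈{1}] only 1 remains possible at r9c3, so r9c3=1.
Step 49. [r3c2∈{8}] r3c2 is down to just 8. So r3c2=8.

Answer: 5 9 2 8 4 3 7 1 6 / 1 3 6 7 5 9 2 8 4 / 7 8 4 1 2 6 5 9 3 / 4 5 9 3 1 7 6 2 8 / 2 6 7 4 8 5 1 3 9 / 3 1 8 6 9 2 4 5 7 / 9 2 3 5 6 4 8 7 1 / 8 4 5 9 7 1 3 6 2 / 6 7 1 2 3 8 9 4 5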